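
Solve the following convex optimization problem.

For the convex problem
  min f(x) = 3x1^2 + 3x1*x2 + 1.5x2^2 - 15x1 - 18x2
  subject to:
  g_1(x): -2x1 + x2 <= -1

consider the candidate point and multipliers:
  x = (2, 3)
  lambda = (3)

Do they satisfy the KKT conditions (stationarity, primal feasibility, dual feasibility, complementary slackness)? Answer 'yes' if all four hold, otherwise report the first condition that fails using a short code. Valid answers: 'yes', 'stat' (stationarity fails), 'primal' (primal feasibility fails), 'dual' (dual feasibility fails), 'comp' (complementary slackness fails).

Gradient of f: grad f(x) = Q x + c = (6, -3)
Constraint values g_i(x) = a_i^T x - b_i:
  g_1((2, 3)) = 0
Stationarity residual: grad f(x) + sum_i lambda_i a_i = (0, 0)
  -> stationarity OK
Primal feasibility (all g_i <= 0): OK
Dual feasibility (all lambda_i >= 0): OK
Complementary slackness (lambda_i * g_i(x) = 0 for all i): OK

Verdict: yes, KKT holds.

yes


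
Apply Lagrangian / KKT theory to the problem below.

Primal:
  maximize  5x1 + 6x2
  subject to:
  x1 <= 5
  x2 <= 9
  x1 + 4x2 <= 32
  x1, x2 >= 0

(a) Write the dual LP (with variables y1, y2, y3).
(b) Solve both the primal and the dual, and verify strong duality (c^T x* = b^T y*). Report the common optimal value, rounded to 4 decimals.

The standard primal-dual pair for 'max c^T x s.t. A x <= b, x >= 0' is:
  Dual:  min b^T y  s.t.  A^T y >= c,  y >= 0.

So the dual LP is:
  minimize  5y1 + 9y2 + 32y3
  subject to:
    y1 + y3 >= 5
    y2 + 4y3 >= 6
    y1, y2, y3 >= 0

Solving the primal: x* = (5, 6.75).
  primal value c^T x* = 65.5.
Solving the dual: y* = (3.5, 0, 1.5).
  dual value b^T y* = 65.5.
Strong duality: c^T x* = b^T y*. Confirmed.

65.5


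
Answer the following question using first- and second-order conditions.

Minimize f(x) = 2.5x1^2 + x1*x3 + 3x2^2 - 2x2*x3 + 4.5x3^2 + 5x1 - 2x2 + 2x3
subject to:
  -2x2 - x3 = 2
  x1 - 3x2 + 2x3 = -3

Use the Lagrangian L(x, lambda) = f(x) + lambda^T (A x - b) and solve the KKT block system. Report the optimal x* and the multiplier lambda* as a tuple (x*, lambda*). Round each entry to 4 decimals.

Form the Lagrangian:
  L(x, lambda) = (1/2) x^T Q x + c^T x + lambda^T (A x - b)
Stationarity (grad_x L = 0): Q x + c + A^T lambda = 0.
Primal feasibility: A x = b.

This gives the KKT block system:
  [ Q   A^T ] [ x     ]   [-c ]
  [ A    0  ] [ lambda ] = [ b ]

Solving the linear system:
  x*      = (-1.3071, -0.3296, -1.3408)
  lambda* = (-4.9625, 2.8764)
  f(x*)   = 4.9981

x* = (-1.3071, -0.3296, -1.3408), lambda* = (-4.9625, 2.8764)


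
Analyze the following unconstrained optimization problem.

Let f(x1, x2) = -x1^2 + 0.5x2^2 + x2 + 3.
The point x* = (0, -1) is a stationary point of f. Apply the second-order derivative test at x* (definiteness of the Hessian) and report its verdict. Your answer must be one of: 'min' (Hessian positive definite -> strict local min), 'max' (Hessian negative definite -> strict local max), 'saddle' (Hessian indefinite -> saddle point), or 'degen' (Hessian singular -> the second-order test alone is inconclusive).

Compute the Hessian H = grad^2 f:
  H = [[-2, 0], [0, 1]]
Verify stationarity: grad f(x*) = H x* + g = (0, 0).
Eigenvalues of H: -2, 1.
Eigenvalues have mixed signs, so H is indefinite -> x* is a saddle point.

saddle


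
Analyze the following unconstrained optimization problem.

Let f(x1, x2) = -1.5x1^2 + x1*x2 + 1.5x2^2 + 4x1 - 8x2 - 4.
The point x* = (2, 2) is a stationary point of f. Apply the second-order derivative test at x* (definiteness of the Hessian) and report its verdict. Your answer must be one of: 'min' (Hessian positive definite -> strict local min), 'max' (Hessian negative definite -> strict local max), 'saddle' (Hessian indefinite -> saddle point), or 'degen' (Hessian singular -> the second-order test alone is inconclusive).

Compute the Hessian H = grad^2 f:
  H = [[-3, 1], [1, 3]]
Verify stationarity: grad f(x*) = H x* + g = (0, 0).
Eigenvalues of H: -3.1623, 3.1623.
Eigenvalues have mixed signs, so H is indefinite -> x* is a saddle point.

saddle


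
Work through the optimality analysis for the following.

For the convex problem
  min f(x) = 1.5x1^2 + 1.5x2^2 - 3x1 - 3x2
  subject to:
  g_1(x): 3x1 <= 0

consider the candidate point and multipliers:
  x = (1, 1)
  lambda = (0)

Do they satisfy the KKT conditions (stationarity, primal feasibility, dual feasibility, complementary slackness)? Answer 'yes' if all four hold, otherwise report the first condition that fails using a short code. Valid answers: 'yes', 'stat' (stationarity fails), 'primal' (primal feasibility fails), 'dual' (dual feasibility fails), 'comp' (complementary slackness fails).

Gradient of f: grad f(x) = Q x + c = (0, 0)
Constraint values g_i(x) = a_i^T x - b_i:
  g_1((1, 1)) = 3
Stationarity residual: grad f(x) + sum_i lambda_i a_i = (0, 0)
  -> stationarity OK
Primal feasibility (all g_i <= 0): FAILS
Dual feasibility (all lambda_i >= 0): OK
Complementary slackness (lambda_i * g_i(x) = 0 for all i): OK

Verdict: the first failing condition is primal_feasibility -> primal.

primal


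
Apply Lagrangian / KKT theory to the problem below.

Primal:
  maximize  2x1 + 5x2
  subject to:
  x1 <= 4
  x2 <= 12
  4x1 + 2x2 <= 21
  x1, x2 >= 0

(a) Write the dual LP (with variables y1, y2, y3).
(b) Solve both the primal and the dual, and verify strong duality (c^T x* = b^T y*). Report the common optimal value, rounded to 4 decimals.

The standard primal-dual pair for 'max c^T x s.t. A x <= b, x >= 0' is:
  Dual:  min b^T y  s.t.  A^T y >= c,  y >= 0.

So the dual LP is:
  minimize  4y1 + 12y2 + 21y3
  subject to:
    y1 + 4y3 >= 2
    y2 + 2y3 >= 5
    y1, y2, y3 >= 0

Solving the primal: x* = (0, 10.5).
  primal value c^T x* = 52.5.
Solving the dual: y* = (0, 0, 2.5).
  dual value b^T y* = 52.5.
Strong duality: c^T x* = b^T y*. Confirmed.

52.5


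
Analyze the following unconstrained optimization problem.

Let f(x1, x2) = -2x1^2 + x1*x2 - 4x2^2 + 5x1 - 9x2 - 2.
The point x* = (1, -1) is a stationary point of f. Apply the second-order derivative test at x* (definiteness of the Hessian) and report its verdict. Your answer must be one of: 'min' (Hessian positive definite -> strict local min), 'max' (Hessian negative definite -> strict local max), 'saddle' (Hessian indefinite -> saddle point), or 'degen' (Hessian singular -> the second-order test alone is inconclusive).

Compute the Hessian H = grad^2 f:
  H = [[-4, 1], [1, -8]]
Verify stationarity: grad f(x*) = H x* + g = (0, 0).
Eigenvalues of H: -8.2361, -3.7639.
Both eigenvalues < 0, so H is negative definite -> x* is a strict local max.

max


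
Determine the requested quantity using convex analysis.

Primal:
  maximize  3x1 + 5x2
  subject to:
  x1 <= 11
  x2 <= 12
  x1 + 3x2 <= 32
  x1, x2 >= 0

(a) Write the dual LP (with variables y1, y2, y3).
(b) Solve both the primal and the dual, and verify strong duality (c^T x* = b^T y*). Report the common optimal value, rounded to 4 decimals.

The standard primal-dual pair for 'max c^T x s.t. A x <= b, x >= 0' is:
  Dual:  min b^T y  s.t.  A^T y >= c,  y >= 0.

So the dual LP is:
  minimize  11y1 + 12y2 + 32y3
  subject to:
    y1 + y3 >= 3
    y2 + 3y3 >= 5
    y1, y2, y3 >= 0

Solving the primal: x* = (11, 7).
  primal value c^T x* = 68.
Solving the dual: y* = (1.3333, 0, 1.6667).
  dual value b^T y* = 68.
Strong duality: c^T x* = b^T y*. Confirmed.

68


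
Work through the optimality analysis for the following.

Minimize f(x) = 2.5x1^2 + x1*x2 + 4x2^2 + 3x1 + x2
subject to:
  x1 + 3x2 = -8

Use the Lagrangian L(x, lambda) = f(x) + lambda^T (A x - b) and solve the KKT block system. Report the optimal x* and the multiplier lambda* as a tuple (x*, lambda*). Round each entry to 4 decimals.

Form the Lagrangian:
  L(x, lambda) = (1/2) x^T Q x + c^T x + lambda^T (A x - b)
Stationarity (grad_x L = 0): Q x + c + A^T lambda = 0.
Primal feasibility: A x = b.

This gives the KKT block system:
  [ Q   A^T ] [ x     ]   [-c ]
  [ A    0  ] [ lambda ] = [ b ]

Solving the linear system:
  x*      = (-1.3617, -2.2128)
  lambda* = (6.0213)
  f(x*)   = 20.9362

x* = (-1.3617, -2.2128), lambda* = (6.0213)


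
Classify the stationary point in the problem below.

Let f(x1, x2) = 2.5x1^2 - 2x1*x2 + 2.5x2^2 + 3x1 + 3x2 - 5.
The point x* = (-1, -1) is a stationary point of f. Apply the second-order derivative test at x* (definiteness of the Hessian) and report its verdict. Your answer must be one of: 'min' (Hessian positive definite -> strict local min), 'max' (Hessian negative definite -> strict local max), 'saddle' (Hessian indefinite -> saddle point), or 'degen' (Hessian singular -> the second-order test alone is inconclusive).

Compute the Hessian H = grad^2 f:
  H = [[5, -2], [-2, 5]]
Verify stationarity: grad f(x*) = H x* + g = (0, 0).
Eigenvalues of H: 3, 7.
Both eigenvalues > 0, so H is positive definite -> x* is a strict local min.

min


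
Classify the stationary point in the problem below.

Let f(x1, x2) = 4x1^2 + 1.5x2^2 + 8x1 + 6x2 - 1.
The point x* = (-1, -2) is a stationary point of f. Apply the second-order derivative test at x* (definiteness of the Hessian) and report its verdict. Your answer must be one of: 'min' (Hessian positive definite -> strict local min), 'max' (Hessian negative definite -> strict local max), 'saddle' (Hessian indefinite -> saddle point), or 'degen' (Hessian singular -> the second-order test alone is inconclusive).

Compute the Hessian H = grad^2 f:
  H = [[8, 0], [0, 3]]
Verify stationarity: grad f(x*) = H x* + g = (0, 0).
Eigenvalues of H: 3, 8.
Both eigenvalues > 0, so H is positive definite -> x* is a strict local min.

min


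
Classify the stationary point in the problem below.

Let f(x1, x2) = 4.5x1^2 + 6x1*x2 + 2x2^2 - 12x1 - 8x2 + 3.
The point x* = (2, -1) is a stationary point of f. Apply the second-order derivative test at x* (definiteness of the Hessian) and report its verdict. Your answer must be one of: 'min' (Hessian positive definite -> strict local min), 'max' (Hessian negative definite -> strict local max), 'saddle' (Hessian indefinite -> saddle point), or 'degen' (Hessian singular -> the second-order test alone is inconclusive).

Compute the Hessian H = grad^2 f:
  H = [[9, 6], [6, 4]]
Verify stationarity: grad f(x*) = H x* + g = (0, 0).
Eigenvalues of H: 0, 13.
H has a zero eigenvalue (singular; positive semidefinite but not definite), so H is neither positive definite, negative definite, nor indefinite. The second-order test alone is inconclusive -> degen.
(Indeed, f is constant along the null direction of H through x*, so x* is not a strict local extremum.)

degen


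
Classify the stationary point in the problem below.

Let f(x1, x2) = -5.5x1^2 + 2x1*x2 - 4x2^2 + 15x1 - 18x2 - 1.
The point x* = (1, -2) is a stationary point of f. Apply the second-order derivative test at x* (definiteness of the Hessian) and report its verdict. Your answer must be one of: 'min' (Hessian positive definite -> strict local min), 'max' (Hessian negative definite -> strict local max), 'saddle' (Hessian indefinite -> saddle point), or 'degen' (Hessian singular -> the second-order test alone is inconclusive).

Compute the Hessian H = grad^2 f:
  H = [[-11, 2], [2, -8]]
Verify stationarity: grad f(x*) = H x* + g = (0, 0).
Eigenvalues of H: -12, -7.
Both eigenvalues < 0, so H is negative definite -> x* is a strict local max.

max


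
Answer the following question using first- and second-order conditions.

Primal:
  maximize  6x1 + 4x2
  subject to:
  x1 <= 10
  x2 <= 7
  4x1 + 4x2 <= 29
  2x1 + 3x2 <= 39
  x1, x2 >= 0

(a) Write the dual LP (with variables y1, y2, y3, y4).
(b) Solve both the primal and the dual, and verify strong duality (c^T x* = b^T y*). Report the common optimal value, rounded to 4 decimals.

The standard primal-dual pair for 'max c^T x s.t. A x <= b, x >= 0' is:
  Dual:  min b^T y  s.t.  A^T y >= c,  y >= 0.

So the dual LP is:
  minimize  10y1 + 7y2 + 29y3 + 39y4
  subject to:
    y1 + 4y3 + 2y4 >= 6
    y2 + 4y3 + 3y4 >= 4
    y1, y2, y3, y4 >= 0

Solving the primal: x* = (7.25, 0).
  primal value c^T x* = 43.5.
Solving the dual: y* = (0, 0, 1.5, 0).
  dual value b^T y* = 43.5.
Strong duality: c^T x* = b^T y*. Confirmed.

43.5


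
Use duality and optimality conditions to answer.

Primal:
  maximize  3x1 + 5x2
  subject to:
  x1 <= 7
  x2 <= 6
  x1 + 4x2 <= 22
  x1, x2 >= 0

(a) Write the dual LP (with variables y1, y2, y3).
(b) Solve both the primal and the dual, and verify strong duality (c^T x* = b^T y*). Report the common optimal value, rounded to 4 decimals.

The standard primal-dual pair for 'max c^T x s.t. A x <= b, x >= 0' is:
  Dual:  min b^T y  s.t.  A^T y >= c,  y >= 0.

So the dual LP is:
  minimize  7y1 + 6y2 + 22y3
  subject to:
    y1 + y3 >= 3
    y2 + 4y3 >= 5
    y1, y2, y3 >= 0

Solving the primal: x* = (7, 3.75).
  primal value c^T x* = 39.75.
Solving the dual: y* = (1.75, 0, 1.25).
  dual value b^T y* = 39.75.
Strong duality: c^T x* = b^T y*. Confirmed.

39.75


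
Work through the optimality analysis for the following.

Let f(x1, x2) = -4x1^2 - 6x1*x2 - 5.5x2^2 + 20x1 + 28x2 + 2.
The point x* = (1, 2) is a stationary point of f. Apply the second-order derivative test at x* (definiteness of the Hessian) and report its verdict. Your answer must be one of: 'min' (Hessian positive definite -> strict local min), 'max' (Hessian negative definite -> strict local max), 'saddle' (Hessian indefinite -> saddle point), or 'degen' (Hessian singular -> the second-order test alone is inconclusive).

Compute the Hessian H = grad^2 f:
  H = [[-8, -6], [-6, -11]]
Verify stationarity: grad f(x*) = H x* + g = (0, 0).
Eigenvalues of H: -15.6847, -3.3153.
Both eigenvalues < 0, so H is negative definite -> x* is a strict local max.

max


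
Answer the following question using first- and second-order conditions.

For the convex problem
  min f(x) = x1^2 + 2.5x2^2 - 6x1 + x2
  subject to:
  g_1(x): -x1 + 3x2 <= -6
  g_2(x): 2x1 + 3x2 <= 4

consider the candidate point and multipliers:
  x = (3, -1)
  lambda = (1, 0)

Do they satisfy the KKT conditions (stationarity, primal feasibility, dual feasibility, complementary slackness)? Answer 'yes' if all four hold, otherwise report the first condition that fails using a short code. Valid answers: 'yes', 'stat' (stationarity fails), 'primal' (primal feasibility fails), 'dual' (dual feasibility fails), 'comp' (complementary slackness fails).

Gradient of f: grad f(x) = Q x + c = (0, -4)
Constraint values g_i(x) = a_i^T x - b_i:
  g_1((3, -1)) = 0
  g_2((3, -1)) = -1
Stationarity residual: grad f(x) + sum_i lambda_i a_i = (-1, -1)
  -> stationarity FAILS
Primal feasibility (all g_i <= 0): OK
Dual feasibility (all lambda_i >= 0): OK
Complementary slackness (lambda_i * g_i(x) = 0 for all i): OK

Verdict: the first failing condition is stationarity -> stat.

stat


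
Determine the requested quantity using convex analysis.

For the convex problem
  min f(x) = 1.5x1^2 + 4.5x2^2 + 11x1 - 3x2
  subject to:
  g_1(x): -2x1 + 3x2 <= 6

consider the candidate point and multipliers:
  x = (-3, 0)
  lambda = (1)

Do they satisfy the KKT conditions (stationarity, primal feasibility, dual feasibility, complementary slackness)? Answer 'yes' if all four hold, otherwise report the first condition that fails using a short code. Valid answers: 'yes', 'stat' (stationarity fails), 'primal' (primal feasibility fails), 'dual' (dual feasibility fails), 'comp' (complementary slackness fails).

Gradient of f: grad f(x) = Q x + c = (2, -3)
Constraint values g_i(x) = a_i^T x - b_i:
  g_1((-3, 0)) = 0
Stationarity residual: grad f(x) + sum_i lambda_i a_i = (0, 0)
  -> stationarity OK
Primal feasibility (all g_i <= 0): OK
Dual feasibility (all lambda_i >= 0): OK
Complementary slackness (lambda_i * g_i(x) = 0 for all i): OK

Verdict: yes, KKT holds.

yes


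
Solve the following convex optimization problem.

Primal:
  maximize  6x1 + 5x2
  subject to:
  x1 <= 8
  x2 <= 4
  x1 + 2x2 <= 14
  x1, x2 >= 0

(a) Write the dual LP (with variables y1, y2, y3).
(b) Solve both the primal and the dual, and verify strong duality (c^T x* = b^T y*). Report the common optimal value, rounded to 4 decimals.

The standard primal-dual pair for 'max c^T x s.t. A x <= b, x >= 0' is:
  Dual:  min b^T y  s.t.  A^T y >= c,  y >= 0.

So the dual LP is:
  minimize  8y1 + 4y2 + 14y3
  subject to:
    y1 + y3 >= 6
    y2 + 2y3 >= 5
    y1, y2, y3 >= 0

Solving the primal: x* = (8, 3).
  primal value c^T x* = 63.
Solving the dual: y* = (3.5, 0, 2.5).
  dual value b^T y* = 63.
Strong duality: c^T x* = b^T y*. Confirmed.

63


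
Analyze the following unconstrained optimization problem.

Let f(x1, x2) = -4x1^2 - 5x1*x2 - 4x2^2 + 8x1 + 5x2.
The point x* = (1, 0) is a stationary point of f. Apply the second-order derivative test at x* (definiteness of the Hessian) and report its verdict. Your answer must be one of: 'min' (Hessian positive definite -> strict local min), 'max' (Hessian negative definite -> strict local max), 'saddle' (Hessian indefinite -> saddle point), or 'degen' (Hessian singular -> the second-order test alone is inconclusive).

Compute the Hessian H = grad^2 f:
  H = [[-8, -5], [-5, -8]]
Verify stationarity: grad f(x*) = H x* + g = (0, 0).
Eigenvalues of H: -13, -3.
Both eigenvalues < 0, so H is negative definite -> x* is a strict local max.

max


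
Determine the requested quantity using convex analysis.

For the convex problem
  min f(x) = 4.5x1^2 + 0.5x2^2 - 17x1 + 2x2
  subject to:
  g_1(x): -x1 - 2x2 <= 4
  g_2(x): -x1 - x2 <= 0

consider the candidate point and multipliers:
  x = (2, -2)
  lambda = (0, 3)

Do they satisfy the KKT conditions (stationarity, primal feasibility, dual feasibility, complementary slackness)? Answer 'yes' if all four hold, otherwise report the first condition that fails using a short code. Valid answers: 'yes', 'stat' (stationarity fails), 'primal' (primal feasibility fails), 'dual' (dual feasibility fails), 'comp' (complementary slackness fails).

Gradient of f: grad f(x) = Q x + c = (1, 0)
Constraint values g_i(x) = a_i^T x - b_i:
  g_1((2, -2)) = -2
  g_2((2, -2)) = 0
Stationarity residual: grad f(x) + sum_i lambda_i a_i = (-2, -3)
  -> stationarity FAILS
Primal feasibility (all g_i <= 0): OK
Dual feasibility (all lambda_i >= 0): OK
Complementary slackness (lambda_i * g_i(x) = 0 for all i): OK

Verdict: the first failing condition is stationarity -> stat.

stat


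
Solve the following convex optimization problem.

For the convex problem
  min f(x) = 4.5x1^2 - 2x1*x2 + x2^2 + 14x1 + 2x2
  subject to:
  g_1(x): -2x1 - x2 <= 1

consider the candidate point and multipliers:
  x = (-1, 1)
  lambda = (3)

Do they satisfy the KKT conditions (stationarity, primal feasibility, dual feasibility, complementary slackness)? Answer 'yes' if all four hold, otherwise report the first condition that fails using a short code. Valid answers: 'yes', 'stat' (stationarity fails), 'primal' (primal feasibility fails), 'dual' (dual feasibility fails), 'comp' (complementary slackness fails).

Gradient of f: grad f(x) = Q x + c = (3, 6)
Constraint values g_i(x) = a_i^T x - b_i:
  g_1((-1, 1)) = 0
Stationarity residual: grad f(x) + sum_i lambda_i a_i = (-3, 3)
  -> stationarity FAILS
Primal feasibility (all g_i <= 0): OK
Dual feasibility (all lambda_i >= 0): OK
Complementary slackness (lambda_i * g_i(x) = 0 for all i): OK

Verdict: the first failing condition is stationarity -> stat.

stat


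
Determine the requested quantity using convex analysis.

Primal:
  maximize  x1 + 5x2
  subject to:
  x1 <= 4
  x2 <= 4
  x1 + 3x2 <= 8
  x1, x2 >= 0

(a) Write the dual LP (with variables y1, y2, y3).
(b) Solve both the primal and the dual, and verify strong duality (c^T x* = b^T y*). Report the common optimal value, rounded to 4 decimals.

The standard primal-dual pair for 'max c^T x s.t. A x <= b, x >= 0' is:
  Dual:  min b^T y  s.t.  A^T y >= c,  y >= 0.

So the dual LP is:
  minimize  4y1 + 4y2 + 8y3
  subject to:
    y1 + y3 >= 1
    y2 + 3y3 >= 5
    y1, y2, y3 >= 0

Solving the primal: x* = (0, 2.6667).
  primal value c^T x* = 13.3333.
Solving the dual: y* = (0, 0, 1.6667).
  dual value b^T y* = 13.3333.
Strong duality: c^T x* = b^T y*. Confirmed.

13.3333


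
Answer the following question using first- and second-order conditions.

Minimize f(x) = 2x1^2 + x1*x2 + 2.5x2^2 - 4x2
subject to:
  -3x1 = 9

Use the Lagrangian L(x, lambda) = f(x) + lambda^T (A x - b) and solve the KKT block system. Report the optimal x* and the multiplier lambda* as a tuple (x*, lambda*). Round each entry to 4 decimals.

Form the Lagrangian:
  L(x, lambda) = (1/2) x^T Q x + c^T x + lambda^T (A x - b)
Stationarity (grad_x L = 0): Q x + c + A^T lambda = 0.
Primal feasibility: A x = b.

This gives the KKT block system:
  [ Q   A^T ] [ x     ]   [-c ]
  [ A    0  ] [ lambda ] = [ b ]

Solving the linear system:
  x*      = (-3, 1.4)
  lambda* = (-3.5333)
  f(x*)   = 13.1

x* = (-3, 1.4), lambda* = (-3.5333)


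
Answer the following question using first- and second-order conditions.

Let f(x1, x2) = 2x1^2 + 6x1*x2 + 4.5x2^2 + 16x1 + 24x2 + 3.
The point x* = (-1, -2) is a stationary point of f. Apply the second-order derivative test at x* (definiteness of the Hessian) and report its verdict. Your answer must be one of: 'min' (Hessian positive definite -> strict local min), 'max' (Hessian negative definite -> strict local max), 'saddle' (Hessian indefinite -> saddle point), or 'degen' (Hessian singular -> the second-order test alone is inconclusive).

Compute the Hessian H = grad^2 f:
  H = [[4, 6], [6, 9]]
Verify stationarity: grad f(x*) = H x* + g = (0, 0).
Eigenvalues of H: 0, 13.
H has a zero eigenvalue (singular; positive semidefinite but not definite), so H is neither positive definite, negative definite, nor indefinite. The second-order test alone is inconclusive -> degen.
(Indeed, f is constant along the null direction of H through x*, so x* is not a strict local extremum.)

degen


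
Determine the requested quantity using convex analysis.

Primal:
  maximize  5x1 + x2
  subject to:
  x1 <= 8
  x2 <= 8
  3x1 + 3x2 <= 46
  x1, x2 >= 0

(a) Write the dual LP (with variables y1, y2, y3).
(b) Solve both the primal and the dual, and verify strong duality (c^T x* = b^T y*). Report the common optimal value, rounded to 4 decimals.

The standard primal-dual pair for 'max c^T x s.t. A x <= b, x >= 0' is:
  Dual:  min b^T y  s.t.  A^T y >= c,  y >= 0.

So the dual LP is:
  minimize  8y1 + 8y2 + 46y3
  subject to:
    y1 + 3y3 >= 5
    y2 + 3y3 >= 1
    y1, y2, y3 >= 0

Solving the primal: x* = (8, 7.3333).
  primal value c^T x* = 47.3333.
Solving the dual: y* = (4, 0, 0.3333).
  dual value b^T y* = 47.3333.
Strong duality: c^T x* = b^T y*. Confirmed.

47.3333


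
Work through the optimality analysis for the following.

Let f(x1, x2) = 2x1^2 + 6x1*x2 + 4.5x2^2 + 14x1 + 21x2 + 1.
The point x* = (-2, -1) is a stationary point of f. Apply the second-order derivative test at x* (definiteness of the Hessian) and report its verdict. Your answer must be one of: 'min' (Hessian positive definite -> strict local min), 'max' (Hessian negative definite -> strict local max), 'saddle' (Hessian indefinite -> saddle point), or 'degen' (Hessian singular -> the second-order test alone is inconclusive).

Compute the Hessian H = grad^2 f:
  H = [[4, 6], [6, 9]]
Verify stationarity: grad f(x*) = H x* + g = (0, 0).
Eigenvalues of H: 0, 13.
H has a zero eigenvalue (singular; positive semidefinite but not definite), so H is neither positive definite, negative definite, nor indefinite. The second-order test alone is inconclusive -> degen.
(Indeed, f is constant along the null direction of H through x*, so x* is not a strict local extremum.)

degen


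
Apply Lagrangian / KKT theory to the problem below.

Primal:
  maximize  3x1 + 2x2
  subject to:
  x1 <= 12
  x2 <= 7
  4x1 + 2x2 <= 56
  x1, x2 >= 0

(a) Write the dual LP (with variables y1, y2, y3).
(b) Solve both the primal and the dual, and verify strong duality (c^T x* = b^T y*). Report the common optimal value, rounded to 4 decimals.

The standard primal-dual pair for 'max c^T x s.t. A x <= b, x >= 0' is:
  Dual:  min b^T y  s.t.  A^T y >= c,  y >= 0.

So the dual LP is:
  minimize  12y1 + 7y2 + 56y3
  subject to:
    y1 + 4y3 >= 3
    y2 + 2y3 >= 2
    y1, y2, y3 >= 0

Solving the primal: x* = (10.5, 7).
  primal value c^T x* = 45.5.
Solving the dual: y* = (0, 0.5, 0.75).
  dual value b^T y* = 45.5.
Strong duality: c^T x* = b^T y*. Confirmed.

45.5


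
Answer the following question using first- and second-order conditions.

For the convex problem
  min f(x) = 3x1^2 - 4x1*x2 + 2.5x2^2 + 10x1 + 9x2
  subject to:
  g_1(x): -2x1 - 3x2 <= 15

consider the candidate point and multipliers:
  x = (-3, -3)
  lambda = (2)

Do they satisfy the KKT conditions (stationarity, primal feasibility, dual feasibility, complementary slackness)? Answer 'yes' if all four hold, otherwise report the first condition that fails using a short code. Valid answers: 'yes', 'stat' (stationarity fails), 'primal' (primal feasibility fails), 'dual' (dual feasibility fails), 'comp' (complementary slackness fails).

Gradient of f: grad f(x) = Q x + c = (4, 6)
Constraint values g_i(x) = a_i^T x - b_i:
  g_1((-3, -3)) = 0
Stationarity residual: grad f(x) + sum_i lambda_i a_i = (0, 0)
  -> stationarity OK
Primal feasibility (all g_i <= 0): OK
Dual feasibility (all lambda_i >= 0): OK
Complementary slackness (lambda_i * g_i(x) = 0 for all i): OK

Verdict: yes, KKT holds.

yes


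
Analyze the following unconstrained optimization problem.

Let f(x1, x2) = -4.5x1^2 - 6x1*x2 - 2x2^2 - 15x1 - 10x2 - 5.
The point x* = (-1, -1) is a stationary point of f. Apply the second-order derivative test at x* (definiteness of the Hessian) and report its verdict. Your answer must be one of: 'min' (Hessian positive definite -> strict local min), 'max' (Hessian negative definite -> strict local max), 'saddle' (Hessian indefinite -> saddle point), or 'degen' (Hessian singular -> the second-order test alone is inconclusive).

Compute the Hessian H = grad^2 f:
  H = [[-9, -6], [-6, -4]]
Verify stationarity: grad f(x*) = H x* + g = (0, 0).
Eigenvalues of H: -13, 0.
H has a zero eigenvalue (singular; negative semidefinite but not definite), so H is neither positive definite, negative definite, nor indefinite. The second-order test alone is inconclusive -> degen.
(Indeed, f is constant along the null direction of H through x*, so x* is not a strict local extremum.)

degen


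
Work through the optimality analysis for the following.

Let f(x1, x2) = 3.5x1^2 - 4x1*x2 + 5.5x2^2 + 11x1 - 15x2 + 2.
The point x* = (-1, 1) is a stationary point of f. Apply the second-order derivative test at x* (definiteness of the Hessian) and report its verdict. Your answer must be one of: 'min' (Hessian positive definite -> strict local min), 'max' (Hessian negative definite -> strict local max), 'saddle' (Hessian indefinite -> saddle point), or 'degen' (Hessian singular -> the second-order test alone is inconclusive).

Compute the Hessian H = grad^2 f:
  H = [[7, -4], [-4, 11]]
Verify stationarity: grad f(x*) = H x* + g = (0, 0).
Eigenvalues of H: 4.5279, 13.4721.
Both eigenvalues > 0, so H is positive definite -> x* is a strict local min.

min


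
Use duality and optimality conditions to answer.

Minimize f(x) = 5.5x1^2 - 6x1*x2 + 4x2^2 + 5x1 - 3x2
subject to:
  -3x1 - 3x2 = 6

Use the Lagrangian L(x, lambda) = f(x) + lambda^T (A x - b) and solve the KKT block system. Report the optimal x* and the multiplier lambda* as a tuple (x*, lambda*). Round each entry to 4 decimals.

Form the Lagrangian:
  L(x, lambda) = (1/2) x^T Q x + c^T x + lambda^T (A x - b)
Stationarity (grad_x L = 0): Q x + c + A^T lambda = 0.
Primal feasibility: A x = b.

This gives the KKT block system:
  [ Q   A^T ] [ x     ]   [-c ]
  [ A    0  ] [ lambda ] = [ b ]

Solving the linear system:
  x*      = (-1.1613, -0.8387)
  lambda* = (-0.914)
  f(x*)   = 1.0968

x* = (-1.1613, -0.8387), lambda* = (-0.914)


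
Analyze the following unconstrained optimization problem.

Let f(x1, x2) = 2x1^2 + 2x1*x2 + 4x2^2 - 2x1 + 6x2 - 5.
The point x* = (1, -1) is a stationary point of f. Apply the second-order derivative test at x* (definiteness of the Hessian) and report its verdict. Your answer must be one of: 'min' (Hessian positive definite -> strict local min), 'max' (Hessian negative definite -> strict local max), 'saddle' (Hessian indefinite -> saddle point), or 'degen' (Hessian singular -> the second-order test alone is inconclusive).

Compute the Hessian H = grad^2 f:
  H = [[4, 2], [2, 8]]
Verify stationarity: grad f(x*) = H x* + g = (0, 0).
Eigenvalues of H: 3.1716, 8.8284.
Both eigenvalues > 0, so H is positive definite -> x* is a strict local min.

min


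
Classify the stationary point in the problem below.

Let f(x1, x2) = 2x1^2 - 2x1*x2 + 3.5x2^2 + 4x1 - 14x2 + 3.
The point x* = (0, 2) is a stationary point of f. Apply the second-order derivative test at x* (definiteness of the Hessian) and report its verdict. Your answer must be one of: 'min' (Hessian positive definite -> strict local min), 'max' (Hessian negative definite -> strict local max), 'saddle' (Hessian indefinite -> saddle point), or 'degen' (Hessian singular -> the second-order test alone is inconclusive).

Compute the Hessian H = grad^2 f:
  H = [[4, -2], [-2, 7]]
Verify stationarity: grad f(x*) = H x* + g = (0, 0).
Eigenvalues of H: 3, 8.
Both eigenvalues > 0, so H is positive definite -> x* is a strict local min.

min


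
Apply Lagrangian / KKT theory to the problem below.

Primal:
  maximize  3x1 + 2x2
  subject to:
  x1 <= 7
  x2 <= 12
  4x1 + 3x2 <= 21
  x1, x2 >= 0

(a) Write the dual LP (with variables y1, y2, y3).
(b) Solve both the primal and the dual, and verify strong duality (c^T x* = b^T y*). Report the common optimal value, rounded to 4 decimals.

The standard primal-dual pair for 'max c^T x s.t. A x <= b, x >= 0' is:
  Dual:  min b^T y  s.t.  A^T y >= c,  y >= 0.

So the dual LP is:
  minimize  7y1 + 12y2 + 21y3
  subject to:
    y1 + 4y3 >= 3
    y2 + 3y3 >= 2
    y1, y2, y3 >= 0

Solving the primal: x* = (5.25, 0).
  primal value c^T x* = 15.75.
Solving the dual: y* = (0, 0, 0.75).
  dual value b^T y* = 15.75.
Strong duality: c^T x* = b^T y*. Confirmed.

15.75


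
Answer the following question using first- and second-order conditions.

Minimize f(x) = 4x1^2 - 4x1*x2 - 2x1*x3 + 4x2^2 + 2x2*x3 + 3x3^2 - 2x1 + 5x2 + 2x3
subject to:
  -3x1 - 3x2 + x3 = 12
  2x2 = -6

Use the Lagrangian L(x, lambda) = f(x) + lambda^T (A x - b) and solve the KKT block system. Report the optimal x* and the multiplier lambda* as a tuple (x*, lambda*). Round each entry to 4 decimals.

Form the Lagrangian:
  L(x, lambda) = (1/2) x^T Q x + c^T x + lambda^T (A x - b)
Stationarity (grad_x L = 0): Q x + c + A^T lambda = 0.
Primal feasibility: A x = b.

This gives the KKT block system:
  [ Q   A^T ] [ x     ]   [-c ]
  [ A    0  ] [ lambda ] = [ b ]

Solving the linear system:
  x*      = (-0.92, -3, 0.24)
  lambda* = (0.72, 8.5)
  f(x*)   = 14.84

x* = (-0.92, -3, 0.24), lambda* = (0.72, 8.5)


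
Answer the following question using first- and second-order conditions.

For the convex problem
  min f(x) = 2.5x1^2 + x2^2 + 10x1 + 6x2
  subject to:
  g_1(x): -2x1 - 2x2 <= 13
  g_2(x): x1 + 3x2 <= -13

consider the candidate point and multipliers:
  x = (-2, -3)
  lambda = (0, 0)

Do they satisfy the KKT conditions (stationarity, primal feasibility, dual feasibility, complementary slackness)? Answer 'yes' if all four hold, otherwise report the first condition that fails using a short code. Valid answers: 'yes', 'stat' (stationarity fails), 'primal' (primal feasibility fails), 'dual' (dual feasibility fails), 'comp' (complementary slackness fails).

Gradient of f: grad f(x) = Q x + c = (0, 0)
Constraint values g_i(x) = a_i^T x - b_i:
  g_1((-2, -3)) = -3
  g_2((-2, -3)) = 2
Stationarity residual: grad f(x) + sum_i lambda_i a_i = (0, 0)
  -> stationarity OK
Primal feasibility (all g_i <= 0): FAILS
Dual feasibility (all lambda_i >= 0): OK
Complementary slackness (lambda_i * g_i(x) = 0 for all i): OK

Verdict: the first failing condition is primal_feasibility -> primal.

primal


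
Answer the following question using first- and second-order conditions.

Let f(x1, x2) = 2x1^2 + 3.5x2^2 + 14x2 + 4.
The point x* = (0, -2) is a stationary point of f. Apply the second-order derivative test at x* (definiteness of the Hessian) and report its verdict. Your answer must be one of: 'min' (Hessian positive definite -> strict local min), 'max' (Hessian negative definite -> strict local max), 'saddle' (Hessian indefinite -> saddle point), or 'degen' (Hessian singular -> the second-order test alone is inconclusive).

Compute the Hessian H = grad^2 f:
  H = [[4, 0], [0, 7]]
Verify stationarity: grad f(x*) = H x* + g = (0, 0).
Eigenvalues of H: 4, 7.
Both eigenvalues > 0, so H is positive definite -> x* is a strict local min.

min


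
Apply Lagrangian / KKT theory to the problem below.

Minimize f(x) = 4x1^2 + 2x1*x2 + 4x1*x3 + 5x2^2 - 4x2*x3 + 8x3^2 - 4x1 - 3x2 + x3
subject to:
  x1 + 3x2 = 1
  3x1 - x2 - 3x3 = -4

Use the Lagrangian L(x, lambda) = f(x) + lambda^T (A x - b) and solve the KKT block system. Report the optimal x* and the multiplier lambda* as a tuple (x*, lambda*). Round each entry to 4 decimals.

Form the Lagrangian:
  L(x, lambda) = (1/2) x^T Q x + c^T x + lambda^T (A x - b)
Stationarity (grad_x L = 0): Q x + c + A^T lambda = 0.
Primal feasibility: A x = b.

This gives the KKT block system:
  [ Q   A^T ] [ x     ]   [-c ]
  [ A    0  ] [ lambda ] = [ b ]

Solving the linear system:
  x*      = (-0.6204, 0.5401, 0.5329)
  lambda* = (0.8665, 1.6282)
  f(x*)   = 3.5202

x* = (-0.6204, 0.5401, 0.5329), lambda* = (0.8665, 1.6282)


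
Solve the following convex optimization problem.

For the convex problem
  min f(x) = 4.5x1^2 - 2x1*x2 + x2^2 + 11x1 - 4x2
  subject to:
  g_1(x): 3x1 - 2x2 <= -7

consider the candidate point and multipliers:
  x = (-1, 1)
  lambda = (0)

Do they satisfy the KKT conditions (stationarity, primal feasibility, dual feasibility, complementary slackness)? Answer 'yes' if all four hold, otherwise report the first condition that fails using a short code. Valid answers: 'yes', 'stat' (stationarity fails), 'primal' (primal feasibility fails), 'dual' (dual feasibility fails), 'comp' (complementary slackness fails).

Gradient of f: grad f(x) = Q x + c = (0, 0)
Constraint values g_i(x) = a_i^T x - b_i:
  g_1((-1, 1)) = 2
Stationarity residual: grad f(x) + sum_i lambda_i a_i = (0, 0)
  -> stationarity OK
Primal feasibility (all g_i <= 0): FAILS
Dual feasibility (all lambda_i >= 0): OK
Complementary slackness (lambda_i * g_i(x) = 0 for all i): OK

Verdict: the first failing condition is primal_feasibility -> primal.

primal


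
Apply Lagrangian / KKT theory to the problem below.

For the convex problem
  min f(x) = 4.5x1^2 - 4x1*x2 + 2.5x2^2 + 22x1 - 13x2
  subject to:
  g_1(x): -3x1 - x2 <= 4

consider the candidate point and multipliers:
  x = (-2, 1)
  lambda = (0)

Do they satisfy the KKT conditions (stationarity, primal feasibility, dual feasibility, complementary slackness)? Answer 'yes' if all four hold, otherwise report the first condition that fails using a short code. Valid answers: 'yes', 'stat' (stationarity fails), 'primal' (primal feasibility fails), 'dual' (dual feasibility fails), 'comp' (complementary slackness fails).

Gradient of f: grad f(x) = Q x + c = (0, 0)
Constraint values g_i(x) = a_i^T x - b_i:
  g_1((-2, 1)) = 1
Stationarity residual: grad f(x) + sum_i lambda_i a_i = (0, 0)
  -> stationarity OK
Primal feasibility (all g_i <= 0): FAILS
Dual feasibility (all lambda_i >= 0): OK
Complementary slackness (lambda_i * g_i(x) = 0 for all i): OK

Verdict: the first failing condition is primal_feasibility -> primal.

primal


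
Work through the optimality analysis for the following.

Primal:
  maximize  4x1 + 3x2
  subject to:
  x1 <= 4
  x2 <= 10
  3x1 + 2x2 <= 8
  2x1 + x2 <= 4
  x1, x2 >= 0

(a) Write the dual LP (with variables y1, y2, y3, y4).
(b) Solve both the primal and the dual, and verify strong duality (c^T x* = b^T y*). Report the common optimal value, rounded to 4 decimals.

The standard primal-dual pair for 'max c^T x s.t. A x <= b, x >= 0' is:
  Dual:  min b^T y  s.t.  A^T y >= c,  y >= 0.

So the dual LP is:
  minimize  4y1 + 10y2 + 8y3 + 4y4
  subject to:
    y1 + 3y3 + 2y4 >= 4
    y2 + 2y3 + y4 >= 3
    y1, y2, y3, y4 >= 0

Solving the primal: x* = (0, 4).
  primal value c^T x* = 12.
Solving the dual: y* = (0, 0, 0, 3).
  dual value b^T y* = 12.
Strong duality: c^T x* = b^T y*. Confirmed.

12


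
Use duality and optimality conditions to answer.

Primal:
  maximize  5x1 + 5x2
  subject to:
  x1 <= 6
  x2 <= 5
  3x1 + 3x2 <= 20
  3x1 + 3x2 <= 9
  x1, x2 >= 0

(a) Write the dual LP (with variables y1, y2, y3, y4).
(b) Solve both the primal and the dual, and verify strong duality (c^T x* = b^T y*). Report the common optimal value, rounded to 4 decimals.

The standard primal-dual pair for 'max c^T x s.t. A x <= b, x >= 0' is:
  Dual:  min b^T y  s.t.  A^T y >= c,  y >= 0.

So the dual LP is:
  minimize  6y1 + 5y2 + 20y3 + 9y4
  subject to:
    y1 + 3y3 + 3y4 >= 5
    y2 + 3y3 + 3y4 >= 5
    y1, y2, y3, y4 >= 0

Solving the primal: x* = (3, 0).
  primal value c^T x* = 15.
Solving the dual: y* = (0, 0, 0, 1.6667).
  dual value b^T y* = 15.
Strong duality: c^T x* = b^T y*. Confirmed.

15


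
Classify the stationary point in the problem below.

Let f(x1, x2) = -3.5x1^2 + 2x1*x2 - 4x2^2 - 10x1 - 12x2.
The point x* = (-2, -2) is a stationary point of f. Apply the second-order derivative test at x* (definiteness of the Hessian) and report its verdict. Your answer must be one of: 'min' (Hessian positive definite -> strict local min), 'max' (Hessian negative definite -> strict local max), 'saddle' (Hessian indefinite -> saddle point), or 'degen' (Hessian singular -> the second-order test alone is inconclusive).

Compute the Hessian H = grad^2 f:
  H = [[-7, 2], [2, -8]]
Verify stationarity: grad f(x*) = H x* + g = (0, 0).
Eigenvalues of H: -9.5616, -5.4384.
Both eigenvalues < 0, so H is negative definite -> x* is a strict local max.

max


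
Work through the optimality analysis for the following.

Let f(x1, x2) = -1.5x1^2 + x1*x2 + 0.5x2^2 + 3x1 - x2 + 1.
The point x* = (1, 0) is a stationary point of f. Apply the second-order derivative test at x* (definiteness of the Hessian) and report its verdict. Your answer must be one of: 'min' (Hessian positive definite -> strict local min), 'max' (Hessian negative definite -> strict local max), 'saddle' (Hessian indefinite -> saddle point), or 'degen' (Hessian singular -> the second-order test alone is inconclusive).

Compute the Hessian H = grad^2 f:
  H = [[-3, 1], [1, 1]]
Verify stationarity: grad f(x*) = H x* + g = (0, 0).
Eigenvalues of H: -3.2361, 1.2361.
Eigenvalues have mixed signs, so H is indefinite -> x* is a saddle point.

saddle


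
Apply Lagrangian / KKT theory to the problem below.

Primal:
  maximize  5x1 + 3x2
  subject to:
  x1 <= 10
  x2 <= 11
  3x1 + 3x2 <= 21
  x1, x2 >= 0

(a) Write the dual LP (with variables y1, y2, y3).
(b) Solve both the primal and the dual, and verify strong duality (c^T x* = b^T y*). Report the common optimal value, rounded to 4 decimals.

The standard primal-dual pair for 'max c^T x s.t. A x <= b, x >= 0' is:
  Dual:  min b^T y  s.t.  A^T y >= c,  y >= 0.

So the dual LP is:
  minimize  10y1 + 11y2 + 21y3
  subject to:
    y1 + 3y3 >= 5
    y2 + 3y3 >= 3
    y1, y2, y3 >= 0

Solving the primal: x* = (7, 0).
  primal value c^T x* = 35.
Solving the dual: y* = (0, 0, 1.6667).
  dual value b^T y* = 35.
Strong duality: c^T x* = b^T y*. Confirmed.

35


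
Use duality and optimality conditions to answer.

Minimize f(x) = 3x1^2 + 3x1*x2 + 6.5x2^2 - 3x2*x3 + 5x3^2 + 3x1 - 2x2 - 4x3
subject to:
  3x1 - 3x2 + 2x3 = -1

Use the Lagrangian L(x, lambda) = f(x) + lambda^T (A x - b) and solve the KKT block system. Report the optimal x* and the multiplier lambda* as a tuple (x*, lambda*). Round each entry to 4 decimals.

Form the Lagrangian:
  L(x, lambda) = (1/2) x^T Q x + c^T x + lambda^T (A x - b)
Stationarity (grad_x L = 0): Q x + c + A^T lambda = 0.
Primal feasibility: A x = b.

This gives the KKT block system:
  [ Q   A^T ] [ x     ]   [-c ]
  [ A    0  ] [ lambda ] = [ b ]

Solving the linear system:
  x*      = (-0.4286, 0.2857, 0.5714)
  lambda* = (-0.4286)
  f(x*)   = -2.2857

x* = (-0.4286, 0.2857, 0.5714), lambda* = (-0.4286)
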